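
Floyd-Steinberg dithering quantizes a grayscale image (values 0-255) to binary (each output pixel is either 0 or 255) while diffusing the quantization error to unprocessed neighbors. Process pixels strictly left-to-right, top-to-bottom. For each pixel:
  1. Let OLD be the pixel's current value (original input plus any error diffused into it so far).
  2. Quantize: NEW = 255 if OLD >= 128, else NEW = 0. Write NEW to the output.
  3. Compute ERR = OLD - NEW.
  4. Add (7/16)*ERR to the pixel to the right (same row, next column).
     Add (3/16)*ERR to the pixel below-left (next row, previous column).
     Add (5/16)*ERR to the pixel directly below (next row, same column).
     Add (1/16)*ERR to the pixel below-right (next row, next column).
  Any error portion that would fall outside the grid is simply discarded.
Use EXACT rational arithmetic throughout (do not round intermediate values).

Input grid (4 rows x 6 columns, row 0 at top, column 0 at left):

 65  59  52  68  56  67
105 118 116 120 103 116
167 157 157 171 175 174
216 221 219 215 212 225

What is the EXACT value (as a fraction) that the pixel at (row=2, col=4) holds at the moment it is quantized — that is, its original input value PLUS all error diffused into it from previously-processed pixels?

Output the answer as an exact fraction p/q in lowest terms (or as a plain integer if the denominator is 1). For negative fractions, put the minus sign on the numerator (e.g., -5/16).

(0,0): OLD=65 → NEW=0, ERR=65
(0,1): OLD=1399/16 → NEW=0, ERR=1399/16
(0,2): OLD=23105/256 → NEW=0, ERR=23105/256
(0,3): OLD=440263/4096 → NEW=0, ERR=440263/4096
(0,4): OLD=6751857/65536 → NEW=0, ERR=6751857/65536
(0,5): OLD=117517591/1048576 → NEW=0, ERR=117517591/1048576
(1,0): OLD=36277/256 → NEW=255, ERR=-29003/256
(1,1): OLD=239091/2048 → NEW=0, ERR=239091/2048
(1,2): OLD=14476783/65536 → NEW=255, ERR=-2234897/65536
(1,3): OLD=42894083/262144 → NEW=255, ERR=-23952637/262144
(1,4): OLD=2062788073/16777216 → NEW=0, ERR=2062788073/16777216
(1,5): OLD=56707912079/268435456 → NEW=255, ERR=-11743129201/268435456
(2,0): OLD=5029409/32768 → NEW=255, ERR=-3326431/32768
(2,1): OLD=142181499/1048576 → NEW=255, ERR=-125205381/1048576
(2,2): OLD=1413776433/16777216 → NEW=0, ERR=1413776433/16777216
(2,3): OLD=26875142377/134217728 → NEW=255, ERR=-7350378263/134217728
(2,4): OLD=753980139067/4294967296 → NEW=255, ERR=-341236521413/4294967296
Target (2,4): original=175, with diffused error = 753980139067/4294967296

Answer: 753980139067/4294967296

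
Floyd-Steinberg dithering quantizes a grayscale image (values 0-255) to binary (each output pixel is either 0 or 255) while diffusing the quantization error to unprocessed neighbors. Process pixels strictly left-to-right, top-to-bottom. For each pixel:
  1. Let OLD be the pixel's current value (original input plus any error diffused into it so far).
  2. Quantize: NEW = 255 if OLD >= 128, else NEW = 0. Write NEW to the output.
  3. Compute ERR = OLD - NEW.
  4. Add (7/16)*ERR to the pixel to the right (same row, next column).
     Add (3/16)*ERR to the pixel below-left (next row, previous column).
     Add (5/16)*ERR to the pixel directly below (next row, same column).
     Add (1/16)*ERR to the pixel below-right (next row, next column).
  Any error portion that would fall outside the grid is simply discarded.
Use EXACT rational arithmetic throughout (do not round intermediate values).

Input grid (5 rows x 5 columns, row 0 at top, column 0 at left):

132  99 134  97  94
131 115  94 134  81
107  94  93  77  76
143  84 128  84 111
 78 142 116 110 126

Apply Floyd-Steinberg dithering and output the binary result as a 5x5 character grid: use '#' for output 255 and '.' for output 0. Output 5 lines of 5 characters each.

(0,0): OLD=132 → NEW=255, ERR=-123
(0,1): OLD=723/16 → NEW=0, ERR=723/16
(0,2): OLD=39365/256 → NEW=255, ERR=-25915/256
(0,3): OLD=215907/4096 → NEW=0, ERR=215907/4096
(0,4): OLD=7671733/65536 → NEW=0, ERR=7671733/65536
(1,0): OLD=25865/256 → NEW=0, ERR=25865/256
(1,1): OLD=300351/2048 → NEW=255, ERR=-221889/2048
(1,2): OLD=1813547/65536 → NEW=0, ERR=1813547/65536
(1,3): OLD=46714383/262144 → NEW=255, ERR=-20132337/262144
(1,4): OLD=366064973/4194304 → NEW=0, ERR=366064973/4194304
(2,0): OLD=3875109/32768 → NEW=0, ERR=3875109/32768
(2,1): OLD=129377511/1048576 → NEW=0, ERR=129377511/1048576
(2,2): OLD=2255812213/16777216 → NEW=255, ERR=-2022377867/16777216
(2,3): OLD=4927584911/268435456 → NEW=0, ERR=4927584911/268435456
(2,4): OLD=457435887145/4294967296 → NEW=0, ERR=457435887145/4294967296
(3,0): OLD=3407291861/16777216 → NEW=255, ERR=-870898219/16777216
(3,1): OLD=11359706929/134217728 → NEW=0, ERR=11359706929/134217728
(3,2): OLD=594904879083/4294967296 → NEW=255, ERR=-500311781397/4294967296
(3,3): OLD=439879912051/8589934592 → NEW=0, ERR=439879912051/8589934592
(3,4): OLD=23066924808351/137438953472 → NEW=255, ERR=-11980008327009/137438953472
(4,0): OLD=166746916571/2147483648 → NEW=0, ERR=166746916571/2147483648
(4,1): OLD=12186290348891/68719476736 → NEW=255, ERR=-5337176218789/68719476736
(4,2): OLD=66531460615605/1099511627776 → NEW=0, ERR=66531460615605/1099511627776
(4,3): OLD=2266783817021787/17592186044416 → NEW=255, ERR=-2219223624304293/17592186044416
(4,4): OLD=13164950426007293/281474976710656 → NEW=0, ERR=13164950426007293/281474976710656
Row 0: #.#..
Row 1: .#.#.
Row 2: ..#..
Row 3: #.#.#
Row 4: .#.#.

Answer: #.#..
.#.#.
..#..
#.#.#
.#.#.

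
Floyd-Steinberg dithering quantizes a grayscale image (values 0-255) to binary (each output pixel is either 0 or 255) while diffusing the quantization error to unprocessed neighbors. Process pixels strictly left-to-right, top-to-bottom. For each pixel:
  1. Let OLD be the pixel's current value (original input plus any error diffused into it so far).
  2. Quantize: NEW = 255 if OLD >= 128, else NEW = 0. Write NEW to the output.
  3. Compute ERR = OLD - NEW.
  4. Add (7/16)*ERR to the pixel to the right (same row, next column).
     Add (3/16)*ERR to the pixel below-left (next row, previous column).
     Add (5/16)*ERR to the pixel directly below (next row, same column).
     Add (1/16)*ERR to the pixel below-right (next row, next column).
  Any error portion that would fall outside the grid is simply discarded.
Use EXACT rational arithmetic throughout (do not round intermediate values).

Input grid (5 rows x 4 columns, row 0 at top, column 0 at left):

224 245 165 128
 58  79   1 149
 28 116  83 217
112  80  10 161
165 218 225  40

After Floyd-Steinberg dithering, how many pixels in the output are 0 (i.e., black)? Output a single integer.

(0,0): OLD=224 → NEW=255, ERR=-31
(0,1): OLD=3703/16 → NEW=255, ERR=-377/16
(0,2): OLD=39601/256 → NEW=255, ERR=-25679/256
(0,3): OLD=344535/4096 → NEW=0, ERR=344535/4096
(1,0): OLD=11237/256 → NEW=0, ERR=11237/256
(1,1): OLD=143555/2048 → NEW=0, ERR=143555/2048
(1,2): OLD=958079/65536 → NEW=0, ERR=958079/65536
(1,3): OLD=183933353/1048576 → NEW=255, ERR=-83453527/1048576
(2,0): OLD=1797649/32768 → NEW=0, ERR=1797649/32768
(2,1): OLD=175521611/1048576 → NEW=255, ERR=-91865269/1048576
(2,2): OLD=81154743/2097152 → NEW=0, ERR=81154743/2097152
(2,3): OLD=7045518203/33554432 → NEW=255, ERR=-1510861957/33554432
(3,0): OLD=1891076225/16777216 → NEW=0, ERR=1891076225/16777216
(3,1): OLD=30231258655/268435456 → NEW=0, ERR=30231258655/268435456
(3,2): OLD=246729323233/4294967296 → NEW=0, ERR=246729323233/4294967296
(3,3): OLD=11990194278311/68719476736 → NEW=255, ERR=-5533272289369/68719476736
(4,0): OLD=950649477805/4294967296 → NEW=255, ERR=-144567182675/4294967296
(4,1): OLD=8805839912711/34359738368 → NEW=255, ERR=44106628871/34359738368
(4,2): OLD=258885340260007/1099511627776 → NEW=255, ERR=-21490124822873/1099511627776
(4,3): OLD=173757491614657/17592186044416 → NEW=0, ERR=173757491614657/17592186044416
Output grid:
  Row 0: ###.  (1 black, running=1)
  Row 1: ...#  (3 black, running=4)
  Row 2: .#.#  (2 black, running=6)
  Row 3: ...#  (3 black, running=9)
  Row 4: ###.  (1 black, running=10)

Answer: 10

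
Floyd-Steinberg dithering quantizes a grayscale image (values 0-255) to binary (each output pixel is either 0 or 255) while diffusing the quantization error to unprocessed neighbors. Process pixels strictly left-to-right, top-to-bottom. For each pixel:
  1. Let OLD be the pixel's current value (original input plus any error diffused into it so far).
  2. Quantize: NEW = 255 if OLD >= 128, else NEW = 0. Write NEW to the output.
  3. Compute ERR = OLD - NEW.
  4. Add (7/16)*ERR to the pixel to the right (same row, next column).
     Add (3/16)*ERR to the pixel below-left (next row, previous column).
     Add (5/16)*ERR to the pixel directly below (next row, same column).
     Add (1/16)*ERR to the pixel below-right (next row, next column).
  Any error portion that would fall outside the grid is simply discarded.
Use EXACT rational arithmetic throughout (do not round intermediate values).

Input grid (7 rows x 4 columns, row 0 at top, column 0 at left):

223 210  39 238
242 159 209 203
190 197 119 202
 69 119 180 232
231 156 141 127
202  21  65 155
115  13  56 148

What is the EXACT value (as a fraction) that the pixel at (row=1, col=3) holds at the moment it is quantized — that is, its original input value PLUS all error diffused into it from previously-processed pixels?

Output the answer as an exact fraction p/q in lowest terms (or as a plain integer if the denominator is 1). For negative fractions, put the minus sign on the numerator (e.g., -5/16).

(0,0): OLD=223 → NEW=255, ERR=-32
(0,1): OLD=196 → NEW=255, ERR=-59
(0,2): OLD=211/16 → NEW=0, ERR=211/16
(0,3): OLD=62405/256 → NEW=255, ERR=-2875/256
(1,0): OLD=3535/16 → NEW=255, ERR=-545/16
(1,1): OLD=16145/128 → NEW=0, ERR=16145/128
(1,2): OLD=1075245/4096 → NEW=255, ERR=30765/4096
(1,3): OLD=13343179/65536 → NEW=255, ERR=-3368501/65536
Target (1,3): original=203, with diffused error = 13343179/65536

Answer: 13343179/65536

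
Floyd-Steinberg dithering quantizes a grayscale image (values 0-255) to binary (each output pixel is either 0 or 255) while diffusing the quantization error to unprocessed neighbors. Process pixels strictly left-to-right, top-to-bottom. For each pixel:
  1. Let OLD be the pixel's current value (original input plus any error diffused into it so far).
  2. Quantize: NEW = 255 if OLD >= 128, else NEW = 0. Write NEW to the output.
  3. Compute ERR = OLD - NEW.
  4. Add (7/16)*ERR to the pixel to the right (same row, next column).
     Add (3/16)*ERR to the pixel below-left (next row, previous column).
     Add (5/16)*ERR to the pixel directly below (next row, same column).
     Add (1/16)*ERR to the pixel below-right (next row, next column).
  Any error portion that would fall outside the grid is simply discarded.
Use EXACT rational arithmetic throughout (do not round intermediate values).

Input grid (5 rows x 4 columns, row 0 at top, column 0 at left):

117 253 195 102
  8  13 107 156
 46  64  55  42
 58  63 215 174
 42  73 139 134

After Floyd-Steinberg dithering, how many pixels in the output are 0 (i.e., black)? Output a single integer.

(0,0): OLD=117 → NEW=0, ERR=117
(0,1): OLD=4867/16 → NEW=255, ERR=787/16
(0,2): OLD=55429/256 → NEW=255, ERR=-9851/256
(0,3): OLD=348835/4096 → NEW=0, ERR=348835/4096
(1,0): OLD=13769/256 → NEW=0, ERR=13769/256
(1,1): OLD=106495/2048 → NEW=0, ERR=106495/2048
(1,2): OLD=8963179/65536 → NEW=255, ERR=-7748501/65536
(1,3): OLD=134723293/1048576 → NEW=255, ERR=-132663587/1048576
(2,0): OLD=2377573/32768 → NEW=0, ERR=2377573/32768
(2,1): OLD=97713447/1048576 → NEW=0, ERR=97713447/1048576
(2,2): OLD=80424451/2097152 → NEW=0, ERR=80424451/2097152
(2,3): OLD=397669399/33554432 → NEW=0, ERR=397669399/33554432
(3,0): OLD=1646630549/16777216 → NEW=0, ERR=1646630549/16777216
(3,1): OLD=39402427531/268435456 → NEW=255, ERR=-29048613749/268435456
(3,2): OLD=806108029045/4294967296 → NEW=255, ERR=-289108631435/4294967296
(3,3): OLD=10352646223027/68719476736 → NEW=255, ERR=-7170820344653/68719476736
(4,0): OLD=224973229105/4294967296 → NEW=0, ERR=224973229105/4294967296
(4,1): OLD=1910828415891/34359738368 → NEW=0, ERR=1910828415891/34359738368
(4,2): OLD=127506117414835/1099511627776 → NEW=0, ERR=127506117414835/1099511627776
(4,3): OLD=2602218314635989/17592186044416 → NEW=255, ERR=-1883789126690091/17592186044416
Output grid:
  Row 0: .##.  (2 black, running=2)
  Row 1: ..##  (2 black, running=4)
  Row 2: ....  (4 black, running=8)
  Row 3: .###  (1 black, running=9)
  Row 4: ...#  (3 black, running=12)

Answer: 12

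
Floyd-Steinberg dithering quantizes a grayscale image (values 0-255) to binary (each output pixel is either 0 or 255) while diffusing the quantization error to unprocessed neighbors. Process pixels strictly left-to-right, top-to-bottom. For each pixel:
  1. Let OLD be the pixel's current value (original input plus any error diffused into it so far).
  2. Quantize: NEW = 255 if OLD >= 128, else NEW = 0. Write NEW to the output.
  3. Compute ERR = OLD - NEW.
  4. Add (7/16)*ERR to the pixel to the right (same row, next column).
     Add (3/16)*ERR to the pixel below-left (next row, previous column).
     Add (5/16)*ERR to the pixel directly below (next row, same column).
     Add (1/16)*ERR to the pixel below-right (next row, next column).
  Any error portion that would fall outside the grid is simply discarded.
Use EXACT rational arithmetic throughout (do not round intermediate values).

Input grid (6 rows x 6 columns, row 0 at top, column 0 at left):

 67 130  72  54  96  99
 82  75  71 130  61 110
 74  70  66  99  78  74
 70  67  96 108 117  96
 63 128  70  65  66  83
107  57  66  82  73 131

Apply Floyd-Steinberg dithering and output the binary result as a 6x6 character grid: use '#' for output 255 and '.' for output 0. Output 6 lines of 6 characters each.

Answer: .#...#
...#..
.#.#.#
..#.#.
.#....
#..#.#

Derivation:
(0,0): OLD=67 → NEW=0, ERR=67
(0,1): OLD=2549/16 → NEW=255, ERR=-1531/16
(0,2): OLD=7715/256 → NEW=0, ERR=7715/256
(0,3): OLD=275189/4096 → NEW=0, ERR=275189/4096
(0,4): OLD=8217779/65536 → NEW=0, ERR=8217779/65536
(0,5): OLD=161333477/1048576 → NEW=255, ERR=-106053403/1048576
(1,0): OLD=21759/256 → NEW=0, ERR=21759/256
(1,1): OLD=188665/2048 → NEW=0, ERR=188665/2048
(1,2): OLD=8345197/65536 → NEW=0, ERR=8345197/65536
(1,3): OLD=60843689/262144 → NEW=255, ERR=-6003031/262144
(1,4): OLD=1265035803/16777216 → NEW=0, ERR=1265035803/16777216
(1,5): OLD=32002629965/268435456 → NEW=0, ERR=32002629965/268435456
(2,0): OLD=3861187/32768 → NEW=0, ERR=3861187/32768
(2,1): OLD=188249233/1048576 → NEW=255, ERR=-79137647/1048576
(2,2): OLD=1245508595/16777216 → NEW=0, ERR=1245508595/16777216
(2,3): OLD=19652089115/134217728 → NEW=255, ERR=-14573431525/134217728
(2,4): OLD=322043058129/4294967296 → NEW=0, ERR=322043058129/4294967296
(2,5): OLD=10223602248135/68719476736 → NEW=255, ERR=-7299864319545/68719476736
(3,0): OLD=1554782099/16777216 → NEW=0, ERR=1554782099/16777216
(3,1): OLD=14125546007/134217728 → NEW=0, ERR=14125546007/134217728
(3,2): OLD=150503841333/1073741824 → NEW=255, ERR=-123300323787/1073741824
(3,3): OLD=2922524752159/68719476736 → NEW=0, ERR=2922524752159/68719476736
(3,4): OLD=72751394232895/549755813888 → NEW=255, ERR=-67436338308545/549755813888
(3,5): OLD=121597500630865/8796093022208 → NEW=0, ERR=121597500630865/8796093022208
(4,0): OLD=239859391805/2147483648 → NEW=0, ERR=239859391805/2147483648
(4,1): OLD=6666316100249/34359738368 → NEW=255, ERR=-2095417183591/34359738368
(4,2): OLD=24173723574267/1099511627776 → NEW=0, ERR=24173723574267/1099511627776
(4,3): OLD=1015632576670471/17592186044416 → NEW=0, ERR=1015632576670471/17592186044416
(4,4): OLD=16374713710567287/281474976710656 → NEW=0, ERR=16374713710567287/281474976710656
(4,5): OLD=473349959932685537/4503599627370496 → NEW=0, ERR=473349959932685537/4503599627370496
(5,0): OLD=71726371879643/549755813888 → NEW=255, ERR=-68461360661797/549755813888
(5,1): OLD=-95642014781045/17592186044416 → NEW=0, ERR=-95642014781045/17592186044416
(5,2): OLD=10907898188695081/140737488355328 → NEW=0, ERR=10907898188695081/140737488355328
(5,3): OLD=658568964586463699/4503599627370496 → NEW=255, ERR=-489848940393012781/4503599627370496
(5,4): OLD=602661337286091251/9007199254740992 → NEW=0, ERR=602661337286091251/9007199254740992
(5,5): OLD=28355209437004766543/144115188075855872 → NEW=255, ERR=-8394163522338480817/144115188075855872
Row 0: .#...#
Row 1: ...#..
Row 2: .#.#.#
Row 3: ..#.#.
Row 4: .#....
Row 5: #..#.#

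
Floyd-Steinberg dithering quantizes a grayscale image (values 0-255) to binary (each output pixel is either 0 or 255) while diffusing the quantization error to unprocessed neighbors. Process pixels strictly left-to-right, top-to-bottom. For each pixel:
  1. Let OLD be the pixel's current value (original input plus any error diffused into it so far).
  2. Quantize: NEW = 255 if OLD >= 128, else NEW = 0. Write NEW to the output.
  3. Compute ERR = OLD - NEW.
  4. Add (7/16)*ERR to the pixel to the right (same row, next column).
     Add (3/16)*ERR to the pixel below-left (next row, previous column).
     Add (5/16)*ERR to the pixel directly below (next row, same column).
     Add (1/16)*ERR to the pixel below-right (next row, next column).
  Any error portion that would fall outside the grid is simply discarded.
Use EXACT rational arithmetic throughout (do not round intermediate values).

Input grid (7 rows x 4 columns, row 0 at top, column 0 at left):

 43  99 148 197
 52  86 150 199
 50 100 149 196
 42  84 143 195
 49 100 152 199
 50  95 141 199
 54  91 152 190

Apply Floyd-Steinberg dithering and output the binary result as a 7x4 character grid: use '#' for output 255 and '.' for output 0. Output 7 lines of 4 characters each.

Answer: ..##
.#.#
..##
.#.#
..##
.#.#
..##

Derivation:
(0,0): OLD=43 → NEW=0, ERR=43
(0,1): OLD=1885/16 → NEW=0, ERR=1885/16
(0,2): OLD=51083/256 → NEW=255, ERR=-14197/256
(0,3): OLD=707533/4096 → NEW=255, ERR=-336947/4096
(1,0): OLD=22407/256 → NEW=0, ERR=22407/256
(1,1): OLD=314161/2048 → NEW=255, ERR=-208079/2048
(1,2): OLD=5253253/65536 → NEW=0, ERR=5253253/65536
(1,3): OLD=214849203/1048576 → NEW=255, ERR=-52537677/1048576
(2,0): OLD=1910443/32768 → NEW=0, ERR=1910443/32768
(2,1): OLD=119807113/1048576 → NEW=0, ERR=119807113/1048576
(2,2): OLD=436820717/2097152 → NEW=255, ERR=-97953043/2097152
(2,3): OLD=5533724697/33554432 → NEW=255, ERR=-3022655463/33554432
(3,0): OLD=1369735291/16777216 → NEW=0, ERR=1369735291/16777216
(3,1): OLD=40348568165/268435456 → NEW=255, ERR=-28102473115/268435456
(3,2): OLD=312899953819/4294967296 → NEW=0, ERR=312899953819/4294967296
(3,3): OLD=13455490311869/68719476736 → NEW=255, ERR=-4067976255811/68719476736
(4,0): OLD=235724801439/4294967296 → NEW=0, ERR=235724801439/4294967296
(4,1): OLD=3781587765213/34359738368 → NEW=0, ERR=3781587765213/34359738368
(4,2): OLD=225701830555581/1099511627776 → NEW=255, ERR=-54673634527299/1099511627776
(4,3): OLD=2872793868860475/17592186044416 → NEW=255, ERR=-1613213572465605/17592186044416
(5,0): OLD=48261546047599/549755813888 → NEW=0, ERR=48261546047599/549755813888
(5,1): OLD=2848298006906473/17592186044416 → NEW=255, ERR=-1637709434419607/17592186044416
(5,2): OLD=654582722858549/8796093022208 → NEW=0, ERR=654582722858549/8796093022208
(5,3): OLD=56236832470675421/281474976710656 → NEW=255, ERR=-15539286590541859/281474976710656
(6,0): OLD=18008367806732443/281474976710656 → NEW=0, ERR=18008367806732443/281474976710656
(6,1): OLD=492419238955065069/4503599627370496 → NEW=0, ERR=492419238955065069/4503599627370496
(6,2): OLD=14910281365410958571/72057594037927936 → NEW=255, ERR=-3464405114260665109/72057594037927936
(6,3): OLD=180276304905239923565/1152921504606846976 → NEW=255, ERR=-113718678769506055315/1152921504606846976
Row 0: ..##
Row 1: .#.#
Row 2: ..##
Row 3: .#.#
Row 4: ..##
Row 5: .#.#
Row 6: ..##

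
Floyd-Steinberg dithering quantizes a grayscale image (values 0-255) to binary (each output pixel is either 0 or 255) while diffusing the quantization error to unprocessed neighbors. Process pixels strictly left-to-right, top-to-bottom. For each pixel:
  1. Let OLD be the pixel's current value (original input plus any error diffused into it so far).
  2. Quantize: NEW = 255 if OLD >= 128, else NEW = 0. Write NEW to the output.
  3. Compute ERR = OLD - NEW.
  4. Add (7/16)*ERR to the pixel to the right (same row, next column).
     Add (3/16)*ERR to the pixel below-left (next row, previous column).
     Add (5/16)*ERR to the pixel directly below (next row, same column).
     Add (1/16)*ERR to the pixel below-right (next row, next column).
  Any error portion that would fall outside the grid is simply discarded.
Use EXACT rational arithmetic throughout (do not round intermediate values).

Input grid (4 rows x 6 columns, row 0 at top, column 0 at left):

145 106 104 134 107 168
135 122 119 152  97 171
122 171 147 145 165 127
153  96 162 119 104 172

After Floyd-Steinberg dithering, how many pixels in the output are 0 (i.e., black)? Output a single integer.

Answer: 11

Derivation:
(0,0): OLD=145 → NEW=255, ERR=-110
(0,1): OLD=463/8 → NEW=0, ERR=463/8
(0,2): OLD=16553/128 → NEW=255, ERR=-16087/128
(0,3): OLD=161823/2048 → NEW=0, ERR=161823/2048
(0,4): OLD=4638937/32768 → NEW=255, ERR=-3716903/32768
(0,5): OLD=62062063/524288 → NEW=0, ERR=62062063/524288
(1,0): OLD=14269/128 → NEW=0, ERR=14269/128
(1,1): OLD=162219/1024 → NEW=255, ERR=-98901/1024
(1,2): OLD=1831815/32768 → NEW=0, ERR=1831815/32768
(1,3): OLD=22547835/131072 → NEW=255, ERR=-10875525/131072
(1,4): OLD=439440913/8388608 → NEW=0, ERR=439440913/8388608
(1,5): OLD=30040755751/134217728 → NEW=255, ERR=-4184764889/134217728
(2,0): OLD=2272905/16384 → NEW=255, ERR=-1905015/16384
(2,1): OLD=56307187/524288 → NEW=0, ERR=56307187/524288
(2,2): OLD=1592677273/8388608 → NEW=255, ERR=-546417767/8388608
(2,3): OLD=6971872785/67108864 → NEW=0, ERR=6971872785/67108864
(2,4): OLD=463405461683/2147483648 → NEW=255, ERR=-84202868557/2147483648
(2,5): OLD=3551982375445/34359738368 → NEW=0, ERR=3551982375445/34359738368
(3,0): OLD=1147576185/8388608 → NEW=255, ERR=-991518855/8388608
(3,1): OLD=3917111941/67108864 → NEW=0, ERR=3917111941/67108864
(3,2): OLD=103816093343/536870912 → NEW=255, ERR=-33085989217/536870912
(3,3): OLD=3885409259293/34359738368 → NEW=0, ERR=3885409259293/34359738368
(3,4): OLD=45930892983549/274877906944 → NEW=255, ERR=-24162973287171/274877906944
(3,5): OLD=718624514742195/4398046511104 → NEW=255, ERR=-402877345589325/4398046511104
Output grid:
  Row 0: #.#.#.  (3 black, running=3)
  Row 1: .#.#.#  (3 black, running=6)
  Row 2: #.#.#.  (3 black, running=9)
  Row 3: #.#.##  (2 black, running=11)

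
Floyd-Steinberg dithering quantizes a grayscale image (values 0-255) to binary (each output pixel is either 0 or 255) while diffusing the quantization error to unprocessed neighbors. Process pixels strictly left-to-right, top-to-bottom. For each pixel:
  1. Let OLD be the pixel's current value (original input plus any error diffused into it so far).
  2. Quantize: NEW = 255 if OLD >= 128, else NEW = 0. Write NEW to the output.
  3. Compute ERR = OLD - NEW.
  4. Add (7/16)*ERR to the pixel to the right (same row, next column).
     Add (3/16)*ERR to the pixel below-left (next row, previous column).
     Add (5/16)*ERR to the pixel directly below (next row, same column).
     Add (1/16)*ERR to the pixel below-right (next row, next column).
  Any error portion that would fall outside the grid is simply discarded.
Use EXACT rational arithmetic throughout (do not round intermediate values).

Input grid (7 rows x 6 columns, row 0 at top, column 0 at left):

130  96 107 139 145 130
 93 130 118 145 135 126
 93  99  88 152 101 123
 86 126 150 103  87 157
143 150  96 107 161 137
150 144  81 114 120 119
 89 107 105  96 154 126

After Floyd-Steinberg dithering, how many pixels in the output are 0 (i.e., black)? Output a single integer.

(0,0): OLD=130 → NEW=255, ERR=-125
(0,1): OLD=661/16 → NEW=0, ERR=661/16
(0,2): OLD=32019/256 → NEW=0, ERR=32019/256
(0,3): OLD=793477/4096 → NEW=255, ERR=-251003/4096
(0,4): OLD=7745699/65536 → NEW=0, ERR=7745699/65536
(0,5): OLD=190534773/1048576 → NEW=255, ERR=-76852107/1048576
(1,0): OLD=15791/256 → NEW=0, ERR=15791/256
(1,1): OLD=379977/2048 → NEW=255, ERR=-142263/2048
(1,2): OLD=7719293/65536 → NEW=0, ERR=7719293/65536
(1,3): OLD=54358073/262144 → NEW=255, ERR=-12488647/262144
(1,4): OLD=2240084875/16777216 → NEW=255, ERR=-2038105205/16777216
(1,5): OLD=15390861405/268435456 → NEW=0, ERR=15390861405/268435456
(2,0): OLD=3252275/32768 → NEW=0, ERR=3252275/32768
(2,1): OLD=153779169/1048576 → NEW=255, ERR=-113607711/1048576
(2,2): OLD=1075982051/16777216 → NEW=0, ERR=1075982051/16777216
(2,3): OLD=20099760011/134217728 → NEW=255, ERR=-14125760629/134217728
(2,4): OLD=106366841377/4294967296 → NEW=0, ERR=106366841377/4294967296
(2,5): OLD=9906577508087/68719476736 → NEW=255, ERR=-7616889059593/68719476736
(3,0): OLD=1622381443/16777216 → NEW=0, ERR=1622381443/16777216
(3,1): OLD=20492015815/134217728 → NEW=255, ERR=-13733504825/134217728
(3,2): OLD=106054113285/1073741824 → NEW=0, ERR=106054113285/1073741824
(3,3): OLD=8382051504335/68719476736 → NEW=0, ERR=8382051504335/68719476736
(3,4): OLD=66379081418095/549755813888 → NEW=0, ERR=66379081418095/549755813888
(3,5): OLD=1554579567725857/8796093022208 → NEW=255, ERR=-688424152937183/8796093022208
(4,0): OLD=330784904909/2147483648 → NEW=255, ERR=-216823425331/2147483648
(4,1): OLD=3381505896297/34359738368 → NEW=0, ERR=3381505896297/34359738368
(4,2): OLD=204946115108459/1099511627776 → NEW=255, ERR=-75429349974421/1099511627776
(4,3): OLD=2531796477790775/17592186044416 → NEW=255, ERR=-1954210963535305/17592186044416
(4,4): OLD=40273907800050343/281474976710656 → NEW=255, ERR=-31502211261166937/281474976710656
(4,5): OLD=320315895337704753/4503599627370496 → NEW=0, ERR=320315895337704753/4503599627370496
(5,0): OLD=75262015745611/549755813888 → NEW=255, ERR=-64925716795829/549755813888
(5,1): OLD=1828054054969083/17592186044416 → NEW=0, ERR=1828054054969083/17592186044416
(5,2): OLD=12715100814345593/140737488355328 → NEW=0, ERR=12715100814345593/140737488355328
(5,3): OLD=421268344461297859/4503599627370496 → NEW=0, ERR=421268344461297859/4503599627370496
(5,4): OLD=1192035309279394819/9007199254740992 → NEW=255, ERR=-1104800500679558141/9007199254740992
(5,5): OLD=11611192069289647327/144115188075855872 → NEW=0, ERR=11611192069289647327/144115188075855872
(6,0): OLD=20147320404822993/281474976710656 → NEW=0, ERR=20147320404822993/281474976710656
(6,1): OLD=812209365246539773/4503599627370496 → NEW=255, ERR=-336208539732936707/4503599627370496
(6,2): OLD=2244697649400787509/18014398509481984 → NEW=0, ERR=2244697649400787509/18014398509481984
(6,3): OLD=46807096445754684225/288230376151711744 → NEW=255, ERR=-26691649472931810495/288230376151711744
(6,4): OLD=443218346879826708129/4611686018427387904 → NEW=0, ERR=443218346879826708129/4611686018427387904
(6,5): OLD=13691820316046810775495/73786976294838206464 → NEW=255, ERR=-5123858639136931872825/73786976294838206464
Output grid:
  Row 0: #..#.#  (3 black, running=3)
  Row 1: .#.##.  (3 black, running=6)
  Row 2: .#.#.#  (3 black, running=9)
  Row 3: .#...#  (4 black, running=13)
  Row 4: #.###.  (2 black, running=15)
  Row 5: #...#.  (4 black, running=19)
  Row 6: .#.#.#  (3 black, running=22)

Answer: 22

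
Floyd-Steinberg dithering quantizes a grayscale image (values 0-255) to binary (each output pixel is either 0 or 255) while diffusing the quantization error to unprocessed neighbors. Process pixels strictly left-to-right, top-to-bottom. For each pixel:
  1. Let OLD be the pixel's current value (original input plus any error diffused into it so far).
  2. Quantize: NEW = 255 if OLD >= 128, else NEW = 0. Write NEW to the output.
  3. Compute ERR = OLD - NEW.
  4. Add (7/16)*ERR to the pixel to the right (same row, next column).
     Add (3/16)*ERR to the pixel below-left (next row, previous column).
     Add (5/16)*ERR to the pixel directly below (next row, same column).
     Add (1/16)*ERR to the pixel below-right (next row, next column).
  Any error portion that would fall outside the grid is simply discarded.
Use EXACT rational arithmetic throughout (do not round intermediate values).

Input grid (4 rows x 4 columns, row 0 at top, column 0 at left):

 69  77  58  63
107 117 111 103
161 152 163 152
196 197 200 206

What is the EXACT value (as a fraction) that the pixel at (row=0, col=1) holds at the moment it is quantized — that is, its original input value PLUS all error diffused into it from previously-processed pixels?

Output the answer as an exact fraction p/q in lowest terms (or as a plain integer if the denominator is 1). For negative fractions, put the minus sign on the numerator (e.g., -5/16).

Answer: 1715/16

Derivation:
(0,0): OLD=69 → NEW=0, ERR=69
(0,1): OLD=1715/16 → NEW=0, ERR=1715/16
Target (0,1): original=77, with diffused error = 1715/16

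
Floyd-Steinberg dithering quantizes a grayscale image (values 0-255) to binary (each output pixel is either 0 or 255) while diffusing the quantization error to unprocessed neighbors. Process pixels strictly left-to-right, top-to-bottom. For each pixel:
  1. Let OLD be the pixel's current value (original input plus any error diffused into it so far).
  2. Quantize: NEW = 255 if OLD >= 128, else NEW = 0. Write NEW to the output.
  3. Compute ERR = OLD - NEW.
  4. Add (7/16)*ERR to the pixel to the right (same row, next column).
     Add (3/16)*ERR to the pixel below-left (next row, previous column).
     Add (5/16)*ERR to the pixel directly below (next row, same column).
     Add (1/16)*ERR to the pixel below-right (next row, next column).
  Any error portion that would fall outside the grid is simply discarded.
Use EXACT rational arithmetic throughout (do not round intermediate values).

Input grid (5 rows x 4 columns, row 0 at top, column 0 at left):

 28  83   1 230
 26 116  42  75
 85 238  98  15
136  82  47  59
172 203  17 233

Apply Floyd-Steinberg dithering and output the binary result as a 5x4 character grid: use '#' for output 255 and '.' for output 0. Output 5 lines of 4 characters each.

Answer: ...#
.#..
.#..
#.#.
##.#

Derivation:
(0,0): OLD=28 → NEW=0, ERR=28
(0,1): OLD=381/4 → NEW=0, ERR=381/4
(0,2): OLD=2731/64 → NEW=0, ERR=2731/64
(0,3): OLD=254637/1024 → NEW=255, ERR=-6483/1024
(1,0): OLD=3367/64 → NEW=0, ERR=3367/64
(1,1): OLD=91409/512 → NEW=255, ERR=-39151/512
(1,2): OLD=436581/16384 → NEW=0, ERR=436581/16384
(1,3): OLD=22897363/262144 → NEW=0, ERR=22897363/262144
(2,0): OLD=713547/8192 → NEW=0, ERR=713547/8192
(2,1): OLD=68287465/262144 → NEW=255, ERR=1440745/262144
(2,2): OLD=63087533/524288 → NEW=0, ERR=63087533/524288
(2,3): OLD=810386073/8388608 → NEW=0, ERR=810386073/8388608
(3,0): OLD=688915099/4194304 → NEW=255, ERR=-380632421/4194304
(3,1): OLD=4833196357/67108864 → NEW=0, ERR=4833196357/67108864
(3,2): OLD=144492357819/1073741824 → NEW=255, ERR=-129311807301/1073741824
(3,3): OLD=756279985053/17179869184 → NEW=0, ERR=756279985053/17179869184
(4,0): OLD=168732589119/1073741824 → NEW=255, ERR=-105071576001/1073741824
(4,1): OLD=1326645399613/8589934592 → NEW=255, ERR=-863787921347/8589934592
(4,2): OLD=-14258912842339/274877906944 → NEW=0, ERR=-14258912842339/274877906944
(4,3): OLD=952331023326043/4398046511104 → NEW=255, ERR=-169170837005477/4398046511104
Row 0: ...#
Row 1: .#..
Row 2: .#..
Row 3: #.#.
Row 4: ##.#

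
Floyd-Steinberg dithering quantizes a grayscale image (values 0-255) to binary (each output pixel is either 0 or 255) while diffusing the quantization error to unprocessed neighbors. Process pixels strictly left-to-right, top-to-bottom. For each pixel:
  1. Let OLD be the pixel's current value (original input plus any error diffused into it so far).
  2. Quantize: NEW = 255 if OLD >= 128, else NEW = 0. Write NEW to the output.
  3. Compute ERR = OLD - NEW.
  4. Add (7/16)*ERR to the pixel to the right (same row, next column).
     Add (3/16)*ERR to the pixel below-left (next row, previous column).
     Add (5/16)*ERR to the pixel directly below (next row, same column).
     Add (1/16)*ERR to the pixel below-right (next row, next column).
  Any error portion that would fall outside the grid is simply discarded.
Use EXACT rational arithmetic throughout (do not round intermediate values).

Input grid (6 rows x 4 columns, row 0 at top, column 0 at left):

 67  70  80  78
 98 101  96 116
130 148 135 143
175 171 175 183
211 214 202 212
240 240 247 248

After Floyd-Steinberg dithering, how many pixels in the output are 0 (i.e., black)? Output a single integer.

Answer: 9

Derivation:
(0,0): OLD=67 → NEW=0, ERR=67
(0,1): OLD=1589/16 → NEW=0, ERR=1589/16
(0,2): OLD=31603/256 → NEW=0, ERR=31603/256
(0,3): OLD=540709/4096 → NEW=255, ERR=-503771/4096
(1,0): OLD=35215/256 → NEW=255, ERR=-30065/256
(1,1): OLD=221161/2048 → NEW=0, ERR=221161/2048
(1,2): OLD=10811421/65536 → NEW=255, ERR=-5900259/65536
(1,3): OLD=48121691/1048576 → NEW=0, ERR=48121691/1048576
(2,0): OLD=3720723/32768 → NEW=0, ERR=3720723/32768
(2,1): OLD=217267713/1048576 → NEW=255, ERR=-50119167/1048576
(2,2): OLD=212458597/2097152 → NEW=0, ERR=212458597/2097152
(2,3): OLD=6577902577/33554432 → NEW=255, ERR=-1978477583/33554432
(3,0): OLD=3380970979/16777216 → NEW=255, ERR=-897219101/16777216
(3,1): OLD=42616412413/268435456 → NEW=255, ERR=-25834628867/268435456
(3,2): OLD=646436408067/4294967296 → NEW=255, ERR=-448780252413/4294967296
(3,3): OLD=8603092029333/68719476736 → NEW=0, ERR=8603092029333/68719476736
(4,0): OLD=756956684775/4294967296 → NEW=255, ERR=-338259975705/4294967296
(4,1): OLD=4347674517557/34359738368 → NEW=0, ERR=4347674517557/34359738368
(4,2): OLD=266261982961557/1099511627776 → NEW=255, ERR=-14113482121323/1099511627776
(4,3): OLD=4204108684295843/17592186044416 → NEW=255, ERR=-281898757030237/17592186044416
(5,0): OLD=131454019857591/549755813888 → NEW=255, ERR=-8733712683849/549755813888
(5,1): OLD=4666545595750625/17592186044416 → NEW=255, ERR=180538154424545/17592186044416
(5,2): OLD=2219978776271765/8796093022208 → NEW=255, ERR=-23024944391275/8796093022208
(5,3): OLD=67848135503672485/281474976710656 → NEW=255, ERR=-3927983557544795/281474976710656
Output grid:
  Row 0: ...#  (3 black, running=3)
  Row 1: #.#.  (2 black, running=5)
  Row 2: .#.#  (2 black, running=7)
  Row 3: ###.  (1 black, running=8)
  Row 4: #.##  (1 black, running=9)
  Row 5: ####  (0 black, running=9)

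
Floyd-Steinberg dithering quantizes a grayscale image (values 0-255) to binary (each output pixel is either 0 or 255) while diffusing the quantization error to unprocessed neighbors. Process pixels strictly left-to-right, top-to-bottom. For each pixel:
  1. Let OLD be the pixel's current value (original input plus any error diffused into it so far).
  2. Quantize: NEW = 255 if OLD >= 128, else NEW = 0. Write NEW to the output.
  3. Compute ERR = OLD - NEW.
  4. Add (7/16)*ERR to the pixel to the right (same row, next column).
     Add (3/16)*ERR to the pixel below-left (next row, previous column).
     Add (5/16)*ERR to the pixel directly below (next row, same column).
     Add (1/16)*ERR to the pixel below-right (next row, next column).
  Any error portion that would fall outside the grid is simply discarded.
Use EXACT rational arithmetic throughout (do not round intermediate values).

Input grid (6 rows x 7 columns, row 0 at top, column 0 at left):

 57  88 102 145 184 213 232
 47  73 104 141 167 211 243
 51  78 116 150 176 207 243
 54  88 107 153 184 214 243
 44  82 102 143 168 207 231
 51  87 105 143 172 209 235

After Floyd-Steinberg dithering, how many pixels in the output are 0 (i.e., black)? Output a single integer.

(0,0): OLD=57 → NEW=0, ERR=57
(0,1): OLD=1807/16 → NEW=0, ERR=1807/16
(0,2): OLD=38761/256 → NEW=255, ERR=-26519/256
(0,3): OLD=408287/4096 → NEW=0, ERR=408287/4096
(0,4): OLD=14916633/65536 → NEW=255, ERR=-1795047/65536
(0,5): OLD=210781359/1048576 → NEW=255, ERR=-56605521/1048576
(0,6): OLD=3496075465/16777216 → NEW=255, ERR=-782114615/16777216
(1,0): OLD=22013/256 → NEW=0, ERR=22013/256
(1,1): OLD=266347/2048 → NEW=255, ERR=-255893/2048
(1,2): OLD=2799175/65536 → NEW=0, ERR=2799175/65536
(1,3): OLD=46983099/262144 → NEW=255, ERR=-19863621/262144
(1,4): OLD=2036714833/16777216 → NEW=0, ERR=2036714833/16777216
(1,5): OLD=31781283745/134217728 → NEW=255, ERR=-2444236895/134217728
(1,6): OLD=466198776911/2147483648 → NEW=255, ERR=-81409553329/2147483648
(2,0): OLD=1784009/32768 → NEW=0, ERR=1784009/32768
(2,1): OLD=79855027/1048576 → NEW=0, ERR=79855027/1048576
(2,2): OLD=2359695577/16777216 → NEW=255, ERR=-1918494503/16777216
(2,3): OLD=13653115729/134217728 → NEW=0, ERR=13653115729/134217728
(2,4): OLD=268747320417/1073741824 → NEW=255, ERR=-5056844703/1073741824
(2,5): OLD=6862601903371/34359738368 → NEW=255, ERR=-1899131380469/34359738368
(2,6): OLD=113158254200061/549755813888 → NEW=255, ERR=-27029478341379/549755813888
(3,0): OLD=1430976185/16777216 → NEW=0, ERR=1430976185/16777216
(3,1): OLD=17592742341/134217728 → NEW=255, ERR=-16632778299/134217728
(3,2): OLD=43896156383/1073741824 → NEW=0, ERR=43896156383/1073741824
(3,3): OLD=835990881673/4294967296 → NEW=255, ERR=-259225778807/4294967296
(3,4): OLD=83627134474937/549755813888 → NEW=255, ERR=-56560598066503/549755813888
(3,5): OLD=625415835168699/4398046511104 → NEW=255, ERR=-496086025162821/4398046511104
(3,6): OLD=12302734708677413/70368744177664 → NEW=255, ERR=-5641295056626907/70368744177664
(4,0): OLD=101829993015/2147483648 → NEW=0, ERR=101829993015/2147483648
(4,1): OLD=2646228123339/34359738368 → NEW=0, ERR=2646228123339/34359738368
(4,2): OLD=71142664965317/549755813888 → NEW=255, ERR=-69045067576123/549755813888
(4,3): OLD=230707184287495/4398046511104 → NEW=0, ERR=230707184287495/4398046511104
(4,4): OLD=4710385058106533/35184372088832 → NEW=255, ERR=-4261629824545627/35184372088832
(4,5): OLD=109547939437365605/1125899906842624 → NEW=0, ERR=109547939437365605/1125899906842624
(4,6): OLD=4349860004780062803/18014398509481984 → NEW=255, ERR=-243811615137843117/18014398509481984
(5,0): OLD=44122630319505/549755813888 → NEW=0, ERR=44122630319505/549755813888
(5,1): OLD=552375015259611/4398046511104 → NEW=0, ERR=552375015259611/4398046511104
(5,2): OLD=4762189647538477/35184372088832 → NEW=255, ERR=-4209825235113683/35184372088832
(5,3): OLD=21528790133221441/281474976710656 → NEW=0, ERR=21528790133221441/281474976710656
(5,4): OLD=3407126752923496811/18014398509481984 → NEW=255, ERR=-1186544866994409109/18014398509481984
(5,5): OLD=28892390193077624379/144115188075855872 → NEW=255, ERR=-7856982766265622981/144115188075855872
(5,6): OLD=491143899443827790613/2305843009213693952 → NEW=255, ERR=-96846067905664167147/2305843009213693952
Output grid:
  Row 0: ..#.###  (3 black, running=3)
  Row 1: .#.#.##  (3 black, running=6)
  Row 2: ..#.###  (3 black, running=9)
  Row 3: .#.####  (2 black, running=11)
  Row 4: ..#.#.#  (4 black, running=15)
  Row 5: ..#.###  (3 black, running=18)

Answer: 18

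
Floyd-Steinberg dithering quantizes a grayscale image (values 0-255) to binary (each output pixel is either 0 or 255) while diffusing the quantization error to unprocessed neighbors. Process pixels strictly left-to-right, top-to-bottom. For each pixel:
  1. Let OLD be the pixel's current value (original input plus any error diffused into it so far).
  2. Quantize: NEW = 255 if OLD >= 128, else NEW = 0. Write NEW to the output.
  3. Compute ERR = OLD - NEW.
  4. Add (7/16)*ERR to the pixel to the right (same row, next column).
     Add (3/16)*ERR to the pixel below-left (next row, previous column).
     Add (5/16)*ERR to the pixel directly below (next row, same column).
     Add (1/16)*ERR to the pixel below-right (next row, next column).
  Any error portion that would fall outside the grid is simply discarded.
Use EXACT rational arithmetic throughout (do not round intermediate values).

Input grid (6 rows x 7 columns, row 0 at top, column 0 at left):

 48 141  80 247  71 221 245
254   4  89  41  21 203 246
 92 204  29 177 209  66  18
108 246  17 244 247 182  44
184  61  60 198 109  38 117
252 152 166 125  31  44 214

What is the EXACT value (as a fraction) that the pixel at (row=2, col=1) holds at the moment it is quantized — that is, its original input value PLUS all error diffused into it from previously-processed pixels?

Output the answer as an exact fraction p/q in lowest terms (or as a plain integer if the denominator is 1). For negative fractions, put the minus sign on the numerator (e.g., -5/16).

(0,0): OLD=48 → NEW=0, ERR=48
(0,1): OLD=162 → NEW=255, ERR=-93
(0,2): OLD=629/16 → NEW=0, ERR=629/16
(0,3): OLD=67635/256 → NEW=255, ERR=2355/256
(0,4): OLD=307301/4096 → NEW=0, ERR=307301/4096
(0,5): OLD=16634563/65536 → NEW=255, ERR=-77117/65536
(0,6): OLD=256361301/1048576 → NEW=255, ERR=-11025579/1048576
(1,0): OLD=4025/16 → NEW=255, ERR=-55/16
(1,1): OLD=-2073/128 → NEW=0, ERR=-2073/128
(1,2): OLD=369099/4096 → NEW=0, ERR=369099/4096
(1,3): OLD=1635499/16384 → NEW=0, ERR=1635499/16384
(1,4): OLD=92769677/1048576 → NEW=0, ERR=92769677/1048576
(1,5): OLD=2047292773/8388608 → NEW=255, ERR=-91802267/8388608
(1,6): OLD=31924051083/134217728 → NEW=255, ERR=-2301469557/134217728
(2,0): OLD=179997/2048 → NEW=0, ERR=179997/2048
(2,1): OLD=16650839/65536 → NEW=255, ERR=-60841/65536
Target (2,1): original=204, with diffused error = 16650839/65536

Answer: 16650839/65536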